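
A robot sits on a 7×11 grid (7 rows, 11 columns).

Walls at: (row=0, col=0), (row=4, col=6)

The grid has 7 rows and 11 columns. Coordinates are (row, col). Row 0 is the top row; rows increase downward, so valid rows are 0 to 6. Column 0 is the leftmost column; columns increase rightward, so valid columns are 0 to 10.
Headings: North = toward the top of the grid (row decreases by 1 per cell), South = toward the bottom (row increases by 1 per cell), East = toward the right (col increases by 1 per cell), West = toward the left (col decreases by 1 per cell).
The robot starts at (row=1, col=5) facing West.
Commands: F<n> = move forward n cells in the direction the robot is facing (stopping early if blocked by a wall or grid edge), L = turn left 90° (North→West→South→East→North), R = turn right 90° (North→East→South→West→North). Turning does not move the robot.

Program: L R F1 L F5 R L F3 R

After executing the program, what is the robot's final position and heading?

Start: (row=1, col=5), facing West
  L: turn left, now facing South
  R: turn right, now facing West
  F1: move forward 1, now at (row=1, col=4)
  L: turn left, now facing South
  F5: move forward 5, now at (row=6, col=4)
  R: turn right, now facing West
  L: turn left, now facing South
  F3: move forward 0/3 (blocked), now at (row=6, col=4)
  R: turn right, now facing West
Final: (row=6, col=4), facing West

Answer: Final position: (row=6, col=4), facing West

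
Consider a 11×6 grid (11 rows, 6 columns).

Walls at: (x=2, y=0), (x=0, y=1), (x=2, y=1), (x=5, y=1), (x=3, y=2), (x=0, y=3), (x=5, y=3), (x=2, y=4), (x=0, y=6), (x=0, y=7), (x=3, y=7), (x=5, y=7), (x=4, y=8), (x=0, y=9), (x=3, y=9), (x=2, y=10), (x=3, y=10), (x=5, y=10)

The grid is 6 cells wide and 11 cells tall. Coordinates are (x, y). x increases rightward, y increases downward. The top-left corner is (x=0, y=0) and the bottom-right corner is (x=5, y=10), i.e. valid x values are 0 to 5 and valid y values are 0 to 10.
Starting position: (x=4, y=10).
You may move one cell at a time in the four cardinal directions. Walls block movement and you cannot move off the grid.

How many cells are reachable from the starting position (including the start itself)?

BFS flood-fill from (x=4, y=10):
  Distance 0: (x=4, y=10)
  Distance 1: (x=4, y=9)
  Distance 2: (x=5, y=9)
  Distance 3: (x=5, y=8)
Total reachable: 4 (grid has 48 open cells total)

Answer: Reachable cells: 4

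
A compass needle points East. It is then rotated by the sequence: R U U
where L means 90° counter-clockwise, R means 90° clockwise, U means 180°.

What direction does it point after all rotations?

Start: East
  R (right (90° clockwise)) -> South
  U (U-turn (180°)) -> North
  U (U-turn (180°)) -> South
Final: South

Answer: Final heading: South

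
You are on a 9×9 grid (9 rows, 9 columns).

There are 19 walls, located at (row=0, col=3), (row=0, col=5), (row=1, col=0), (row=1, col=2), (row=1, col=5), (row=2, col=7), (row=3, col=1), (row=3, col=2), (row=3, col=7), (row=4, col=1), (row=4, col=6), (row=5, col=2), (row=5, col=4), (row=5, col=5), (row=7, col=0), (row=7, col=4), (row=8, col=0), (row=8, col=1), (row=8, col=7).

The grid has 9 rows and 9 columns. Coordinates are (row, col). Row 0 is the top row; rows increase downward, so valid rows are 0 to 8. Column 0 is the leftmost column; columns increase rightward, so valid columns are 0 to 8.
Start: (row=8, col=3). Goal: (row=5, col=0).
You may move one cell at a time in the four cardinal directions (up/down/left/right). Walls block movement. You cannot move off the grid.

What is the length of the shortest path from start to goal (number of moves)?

BFS from (row=8, col=3) until reaching (row=5, col=0):
  Distance 0: (row=8, col=3)
  Distance 1: (row=7, col=3), (row=8, col=2), (row=8, col=4)
  Distance 2: (row=6, col=3), (row=7, col=2), (row=8, col=5)
  Distance 3: (row=5, col=3), (row=6, col=2), (row=6, col=4), (row=7, col=1), (row=7, col=5), (row=8, col=6)
  Distance 4: (row=4, col=3), (row=6, col=1), (row=6, col=5), (row=7, col=6)
  Distance 5: (row=3, col=3), (row=4, col=2), (row=4, col=4), (row=5, col=1), (row=6, col=0), (row=6, col=6), (row=7, col=7)
  Distance 6: (row=2, col=3), (row=3, col=4), (row=4, col=5), (row=5, col=0), (row=5, col=6), (row=6, col=7), (row=7, col=8)  <- goal reached here
One shortest path (6 moves): (row=8, col=3) -> (row=8, col=2) -> (row=7, col=2) -> (row=7, col=1) -> (row=6, col=1) -> (row=6, col=0) -> (row=5, col=0)

Answer: Shortest path length: 6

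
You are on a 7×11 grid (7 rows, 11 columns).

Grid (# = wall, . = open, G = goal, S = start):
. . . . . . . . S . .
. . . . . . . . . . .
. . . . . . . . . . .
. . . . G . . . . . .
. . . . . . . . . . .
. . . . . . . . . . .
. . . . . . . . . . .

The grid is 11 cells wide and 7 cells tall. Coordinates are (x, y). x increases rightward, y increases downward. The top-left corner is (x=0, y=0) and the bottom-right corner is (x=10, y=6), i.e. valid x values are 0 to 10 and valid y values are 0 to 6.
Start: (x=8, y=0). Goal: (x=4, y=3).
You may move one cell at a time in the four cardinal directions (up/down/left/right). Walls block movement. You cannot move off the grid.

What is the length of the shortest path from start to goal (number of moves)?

Answer: Shortest path length: 7

Derivation:
BFS from (x=8, y=0) until reaching (x=4, y=3):
  Distance 0: (x=8, y=0)
  Distance 1: (x=7, y=0), (x=9, y=0), (x=8, y=1)
  Distance 2: (x=6, y=0), (x=10, y=0), (x=7, y=1), (x=9, y=1), (x=8, y=2)
  Distance 3: (x=5, y=0), (x=6, y=1), (x=10, y=1), (x=7, y=2), (x=9, y=2), (x=8, y=3)
  Distance 4: (x=4, y=0), (x=5, y=1), (x=6, y=2), (x=10, y=2), (x=7, y=3), (x=9, y=3), (x=8, y=4)
  Distance 5: (x=3, y=0), (x=4, y=1), (x=5, y=2), (x=6, y=3), (x=10, y=3), (x=7, y=4), (x=9, y=4), (x=8, y=5)
  Distance 6: (x=2, y=0), (x=3, y=1), (x=4, y=2), (x=5, y=3), (x=6, y=4), (x=10, y=4), (x=7, y=5), (x=9, y=5), (x=8, y=6)
  Distance 7: (x=1, y=0), (x=2, y=1), (x=3, y=2), (x=4, y=3), (x=5, y=4), (x=6, y=5), (x=10, y=5), (x=7, y=6), (x=9, y=6)  <- goal reached here
One shortest path (7 moves): (x=8, y=0) -> (x=7, y=0) -> (x=6, y=0) -> (x=5, y=0) -> (x=4, y=0) -> (x=4, y=1) -> (x=4, y=2) -> (x=4, y=3)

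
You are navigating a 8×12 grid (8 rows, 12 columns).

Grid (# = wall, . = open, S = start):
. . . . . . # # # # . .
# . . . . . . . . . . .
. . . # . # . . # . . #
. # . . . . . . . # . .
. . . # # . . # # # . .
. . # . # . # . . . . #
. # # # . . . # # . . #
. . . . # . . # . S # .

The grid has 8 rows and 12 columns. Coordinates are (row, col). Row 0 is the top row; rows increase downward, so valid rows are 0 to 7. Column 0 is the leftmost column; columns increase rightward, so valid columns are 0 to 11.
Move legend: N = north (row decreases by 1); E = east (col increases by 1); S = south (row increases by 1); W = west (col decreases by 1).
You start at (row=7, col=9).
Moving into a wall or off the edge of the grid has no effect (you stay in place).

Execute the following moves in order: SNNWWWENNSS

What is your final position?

Start: (row=7, col=9)
  S (south): blocked, stay at (row=7, col=9)
  N (north): (row=7, col=9) -> (row=6, col=9)
  N (north): (row=6, col=9) -> (row=5, col=9)
  W (west): (row=5, col=9) -> (row=5, col=8)
  W (west): (row=5, col=8) -> (row=5, col=7)
  W (west): blocked, stay at (row=5, col=7)
  E (east): (row=5, col=7) -> (row=5, col=8)
  N (north): blocked, stay at (row=5, col=8)
  N (north): blocked, stay at (row=5, col=8)
  S (south): blocked, stay at (row=5, col=8)
  S (south): blocked, stay at (row=5, col=8)
Final: (row=5, col=8)

Answer: Final position: (row=5, col=8)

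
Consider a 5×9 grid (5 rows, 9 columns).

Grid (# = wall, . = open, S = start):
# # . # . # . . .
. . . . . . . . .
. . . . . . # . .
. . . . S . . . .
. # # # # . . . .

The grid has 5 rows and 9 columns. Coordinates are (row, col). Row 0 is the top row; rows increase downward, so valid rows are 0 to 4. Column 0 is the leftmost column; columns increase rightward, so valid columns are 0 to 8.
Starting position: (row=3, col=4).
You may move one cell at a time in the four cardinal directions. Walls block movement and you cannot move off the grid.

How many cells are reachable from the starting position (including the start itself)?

Answer: Reachable cells: 36

Derivation:
BFS flood-fill from (row=3, col=4):
  Distance 0: (row=3, col=4)
  Distance 1: (row=2, col=4), (row=3, col=3), (row=3, col=5)
  Distance 2: (row=1, col=4), (row=2, col=3), (row=2, col=5), (row=3, col=2), (row=3, col=6), (row=4, col=5)
  Distance 3: (row=0, col=4), (row=1, col=3), (row=1, col=5), (row=2, col=2), (row=3, col=1), (row=3, col=7), (row=4, col=6)
  Distance 4: (row=1, col=2), (row=1, col=6), (row=2, col=1), (row=2, col=7), (row=3, col=0), (row=3, col=8), (row=4, col=7)
  Distance 5: (row=0, col=2), (row=0, col=6), (row=1, col=1), (row=1, col=7), (row=2, col=0), (row=2, col=8), (row=4, col=0), (row=4, col=8)
  Distance 6: (row=0, col=7), (row=1, col=0), (row=1, col=8)
  Distance 7: (row=0, col=8)
Total reachable: 36 (grid has 36 open cells total)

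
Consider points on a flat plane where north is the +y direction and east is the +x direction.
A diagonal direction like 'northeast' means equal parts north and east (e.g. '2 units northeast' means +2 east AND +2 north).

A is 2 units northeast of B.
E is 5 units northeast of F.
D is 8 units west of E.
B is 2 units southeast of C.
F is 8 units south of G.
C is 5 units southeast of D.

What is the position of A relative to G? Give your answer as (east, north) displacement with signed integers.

Answer: A is at (east=6, north=-8) relative to G.

Derivation:
Place G at the origin (east=0, north=0).
  F is 8 units south of G: delta (east=+0, north=-8); F at (east=0, north=-8).
  E is 5 units northeast of F: delta (east=+5, north=+5); E at (east=5, north=-3).
  D is 8 units west of E: delta (east=-8, north=+0); D at (east=-3, north=-3).
  C is 5 units southeast of D: delta (east=+5, north=-5); C at (east=2, north=-8).
  B is 2 units southeast of C: delta (east=+2, north=-2); B at (east=4, north=-10).
  A is 2 units northeast of B: delta (east=+2, north=+2); A at (east=6, north=-8).
Therefore A relative to G: (east=6, north=-8).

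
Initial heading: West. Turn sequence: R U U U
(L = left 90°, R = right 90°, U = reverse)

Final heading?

Answer: Final heading: South

Derivation:
Start: West
  R (right (90° clockwise)) -> North
  U (U-turn (180°)) -> South
  U (U-turn (180°)) -> North
  U (U-turn (180°)) -> South
Final: South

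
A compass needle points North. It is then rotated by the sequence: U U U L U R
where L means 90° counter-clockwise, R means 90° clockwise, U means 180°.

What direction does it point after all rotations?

Answer: Final heading: North

Derivation:
Start: North
  U (U-turn (180°)) -> South
  U (U-turn (180°)) -> North
  U (U-turn (180°)) -> South
  L (left (90° counter-clockwise)) -> East
  U (U-turn (180°)) -> West
  R (right (90° clockwise)) -> North
Final: North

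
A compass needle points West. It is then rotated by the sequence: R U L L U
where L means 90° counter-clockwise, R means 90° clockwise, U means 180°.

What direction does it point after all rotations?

Answer: Final heading: South

Derivation:
Start: West
  R (right (90° clockwise)) -> North
  U (U-turn (180°)) -> South
  L (left (90° counter-clockwise)) -> East
  L (left (90° counter-clockwise)) -> North
  U (U-turn (180°)) -> South
Final: South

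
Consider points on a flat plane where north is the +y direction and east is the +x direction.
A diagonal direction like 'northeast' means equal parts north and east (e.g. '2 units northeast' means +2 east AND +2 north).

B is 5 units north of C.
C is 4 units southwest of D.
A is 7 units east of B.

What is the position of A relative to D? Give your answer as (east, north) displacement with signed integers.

Place D at the origin (east=0, north=0).
  C is 4 units southwest of D: delta (east=-4, north=-4); C at (east=-4, north=-4).
  B is 5 units north of C: delta (east=+0, north=+5); B at (east=-4, north=1).
  A is 7 units east of B: delta (east=+7, north=+0); A at (east=3, north=1).
Therefore A relative to D: (east=3, north=1).

Answer: A is at (east=3, north=1) relative to D.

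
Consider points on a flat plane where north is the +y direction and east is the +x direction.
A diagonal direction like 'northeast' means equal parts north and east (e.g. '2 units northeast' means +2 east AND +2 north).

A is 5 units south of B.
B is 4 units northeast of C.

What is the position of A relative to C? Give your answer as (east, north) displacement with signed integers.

Place C at the origin (east=0, north=0).
  B is 4 units northeast of C: delta (east=+4, north=+4); B at (east=4, north=4).
  A is 5 units south of B: delta (east=+0, north=-5); A at (east=4, north=-1).
Therefore A relative to C: (east=4, north=-1).

Answer: A is at (east=4, north=-1) relative to C.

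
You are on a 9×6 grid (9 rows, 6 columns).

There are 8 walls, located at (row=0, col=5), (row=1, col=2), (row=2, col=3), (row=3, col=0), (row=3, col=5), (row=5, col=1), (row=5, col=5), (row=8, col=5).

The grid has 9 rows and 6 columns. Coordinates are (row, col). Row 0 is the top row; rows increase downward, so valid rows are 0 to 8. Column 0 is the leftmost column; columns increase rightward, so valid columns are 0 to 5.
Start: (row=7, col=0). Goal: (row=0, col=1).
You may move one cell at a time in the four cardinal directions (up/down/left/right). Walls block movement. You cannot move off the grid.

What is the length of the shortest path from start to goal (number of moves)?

BFS from (row=7, col=0) until reaching (row=0, col=1):
  Distance 0: (row=7, col=0)
  Distance 1: (row=6, col=0), (row=7, col=1), (row=8, col=0)
  Distance 2: (row=5, col=0), (row=6, col=1), (row=7, col=2), (row=8, col=1)
  Distance 3: (row=4, col=0), (row=6, col=2), (row=7, col=3), (row=8, col=2)
  Distance 4: (row=4, col=1), (row=5, col=2), (row=6, col=3), (row=7, col=4), (row=8, col=3)
  Distance 5: (row=3, col=1), (row=4, col=2), (row=5, col=3), (row=6, col=4), (row=7, col=5), (row=8, col=4)
  Distance 6: (row=2, col=1), (row=3, col=2), (row=4, col=3), (row=5, col=4), (row=6, col=5)
  Distance 7: (row=1, col=1), (row=2, col=0), (row=2, col=2), (row=3, col=3), (row=4, col=4)
  Distance 8: (row=0, col=1), (row=1, col=0), (row=3, col=4), (row=4, col=5)  <- goal reached here
One shortest path (8 moves): (row=7, col=0) -> (row=6, col=0) -> (row=5, col=0) -> (row=4, col=0) -> (row=4, col=1) -> (row=3, col=1) -> (row=2, col=1) -> (row=1, col=1) -> (row=0, col=1)

Answer: Shortest path length: 8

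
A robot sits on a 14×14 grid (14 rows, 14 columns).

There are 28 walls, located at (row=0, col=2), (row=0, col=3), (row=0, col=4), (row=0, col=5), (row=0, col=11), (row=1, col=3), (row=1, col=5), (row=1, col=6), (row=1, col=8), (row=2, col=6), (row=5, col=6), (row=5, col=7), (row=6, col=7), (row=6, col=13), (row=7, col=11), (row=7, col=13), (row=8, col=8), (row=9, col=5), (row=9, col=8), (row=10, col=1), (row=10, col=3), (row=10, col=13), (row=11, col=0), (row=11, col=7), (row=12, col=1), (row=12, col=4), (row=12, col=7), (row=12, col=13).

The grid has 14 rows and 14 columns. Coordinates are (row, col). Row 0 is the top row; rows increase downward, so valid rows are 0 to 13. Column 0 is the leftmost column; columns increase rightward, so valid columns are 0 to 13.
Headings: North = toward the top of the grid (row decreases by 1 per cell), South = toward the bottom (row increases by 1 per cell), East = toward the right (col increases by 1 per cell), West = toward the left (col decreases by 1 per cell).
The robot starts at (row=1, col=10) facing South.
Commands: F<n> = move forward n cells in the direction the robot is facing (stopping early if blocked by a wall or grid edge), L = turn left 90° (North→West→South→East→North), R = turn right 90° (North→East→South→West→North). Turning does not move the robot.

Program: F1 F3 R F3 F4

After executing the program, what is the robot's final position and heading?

Start: (row=1, col=10), facing South
  F1: move forward 1, now at (row=2, col=10)
  F3: move forward 3, now at (row=5, col=10)
  R: turn right, now facing West
  F3: move forward 2/3 (blocked), now at (row=5, col=8)
  F4: move forward 0/4 (blocked), now at (row=5, col=8)
Final: (row=5, col=8), facing West

Answer: Final position: (row=5, col=8), facing West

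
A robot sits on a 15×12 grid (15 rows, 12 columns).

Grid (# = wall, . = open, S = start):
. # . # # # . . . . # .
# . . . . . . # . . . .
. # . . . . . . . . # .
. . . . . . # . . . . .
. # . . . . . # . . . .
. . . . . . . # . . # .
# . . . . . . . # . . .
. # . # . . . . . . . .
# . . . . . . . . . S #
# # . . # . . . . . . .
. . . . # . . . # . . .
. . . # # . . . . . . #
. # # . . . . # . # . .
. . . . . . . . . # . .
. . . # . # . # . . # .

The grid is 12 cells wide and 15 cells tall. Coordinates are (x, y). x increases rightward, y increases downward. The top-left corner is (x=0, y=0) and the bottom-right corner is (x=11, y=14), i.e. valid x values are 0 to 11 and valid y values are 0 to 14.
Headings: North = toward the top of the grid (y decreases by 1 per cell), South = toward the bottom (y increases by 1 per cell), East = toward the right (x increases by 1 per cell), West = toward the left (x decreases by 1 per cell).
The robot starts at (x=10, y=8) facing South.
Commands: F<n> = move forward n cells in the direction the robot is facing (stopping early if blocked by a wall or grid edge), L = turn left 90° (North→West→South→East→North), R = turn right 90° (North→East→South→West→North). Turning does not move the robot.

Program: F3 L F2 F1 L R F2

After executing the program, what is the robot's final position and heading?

Answer: Final position: (x=10, y=11), facing East

Derivation:
Start: (x=10, y=8), facing South
  F3: move forward 3, now at (x=10, y=11)
  L: turn left, now facing East
  F2: move forward 0/2 (blocked), now at (x=10, y=11)
  F1: move forward 0/1 (blocked), now at (x=10, y=11)
  L: turn left, now facing North
  R: turn right, now facing East
  F2: move forward 0/2 (blocked), now at (x=10, y=11)
Final: (x=10, y=11), facing East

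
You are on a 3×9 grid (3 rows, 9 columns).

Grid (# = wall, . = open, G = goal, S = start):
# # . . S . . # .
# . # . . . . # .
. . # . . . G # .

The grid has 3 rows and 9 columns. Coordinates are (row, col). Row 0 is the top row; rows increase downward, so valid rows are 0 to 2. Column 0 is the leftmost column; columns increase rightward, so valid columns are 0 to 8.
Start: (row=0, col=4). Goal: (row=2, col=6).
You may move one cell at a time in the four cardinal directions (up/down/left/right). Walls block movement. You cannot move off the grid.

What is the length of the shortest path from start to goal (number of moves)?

Answer: Shortest path length: 4

Derivation:
BFS from (row=0, col=4) until reaching (row=2, col=6):
  Distance 0: (row=0, col=4)
  Distance 1: (row=0, col=3), (row=0, col=5), (row=1, col=4)
  Distance 2: (row=0, col=2), (row=0, col=6), (row=1, col=3), (row=1, col=5), (row=2, col=4)
  Distance 3: (row=1, col=6), (row=2, col=3), (row=2, col=5)
  Distance 4: (row=2, col=6)  <- goal reached here
One shortest path (4 moves): (row=0, col=4) -> (row=0, col=5) -> (row=0, col=6) -> (row=1, col=6) -> (row=2, col=6)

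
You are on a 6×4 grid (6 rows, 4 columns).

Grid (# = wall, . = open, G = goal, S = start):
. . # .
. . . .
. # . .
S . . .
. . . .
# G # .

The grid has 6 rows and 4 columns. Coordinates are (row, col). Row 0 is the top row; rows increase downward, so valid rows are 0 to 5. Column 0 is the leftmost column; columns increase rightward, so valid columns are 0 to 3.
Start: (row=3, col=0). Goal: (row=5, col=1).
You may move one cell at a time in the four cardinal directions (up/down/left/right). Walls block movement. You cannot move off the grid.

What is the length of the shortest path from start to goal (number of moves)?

Answer: Shortest path length: 3

Derivation:
BFS from (row=3, col=0) until reaching (row=5, col=1):
  Distance 0: (row=3, col=0)
  Distance 1: (row=2, col=0), (row=3, col=1), (row=4, col=0)
  Distance 2: (row=1, col=0), (row=3, col=2), (row=4, col=1)
  Distance 3: (row=0, col=0), (row=1, col=1), (row=2, col=2), (row=3, col=3), (row=4, col=2), (row=5, col=1)  <- goal reached here
One shortest path (3 moves): (row=3, col=0) -> (row=3, col=1) -> (row=4, col=1) -> (row=5, col=1)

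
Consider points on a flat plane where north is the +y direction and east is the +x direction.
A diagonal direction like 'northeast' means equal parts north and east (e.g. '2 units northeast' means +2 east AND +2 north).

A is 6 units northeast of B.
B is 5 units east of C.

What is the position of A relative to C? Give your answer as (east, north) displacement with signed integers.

Answer: A is at (east=11, north=6) relative to C.

Derivation:
Place C at the origin (east=0, north=0).
  B is 5 units east of C: delta (east=+5, north=+0); B at (east=5, north=0).
  A is 6 units northeast of B: delta (east=+6, north=+6); A at (east=11, north=6).
Therefore A relative to C: (east=11, north=6).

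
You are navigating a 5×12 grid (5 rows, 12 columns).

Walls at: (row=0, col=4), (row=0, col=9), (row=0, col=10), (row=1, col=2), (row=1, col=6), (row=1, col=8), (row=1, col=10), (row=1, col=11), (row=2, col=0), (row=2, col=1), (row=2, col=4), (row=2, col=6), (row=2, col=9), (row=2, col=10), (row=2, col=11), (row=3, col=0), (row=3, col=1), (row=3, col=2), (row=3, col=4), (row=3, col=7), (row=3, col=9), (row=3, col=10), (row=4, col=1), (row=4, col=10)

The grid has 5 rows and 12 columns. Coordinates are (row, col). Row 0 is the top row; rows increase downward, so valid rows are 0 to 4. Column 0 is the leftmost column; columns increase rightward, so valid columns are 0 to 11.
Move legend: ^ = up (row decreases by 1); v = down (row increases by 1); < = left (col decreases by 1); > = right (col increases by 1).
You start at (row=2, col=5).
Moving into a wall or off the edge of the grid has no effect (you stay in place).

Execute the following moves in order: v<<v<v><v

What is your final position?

Start: (row=2, col=5)
  v (down): (row=2, col=5) -> (row=3, col=5)
  < (left): blocked, stay at (row=3, col=5)
  < (left): blocked, stay at (row=3, col=5)
  v (down): (row=3, col=5) -> (row=4, col=5)
  < (left): (row=4, col=5) -> (row=4, col=4)
  v (down): blocked, stay at (row=4, col=4)
  > (right): (row=4, col=4) -> (row=4, col=5)
  < (left): (row=4, col=5) -> (row=4, col=4)
  v (down): blocked, stay at (row=4, col=4)
Final: (row=4, col=4)

Answer: Final position: (row=4, col=4)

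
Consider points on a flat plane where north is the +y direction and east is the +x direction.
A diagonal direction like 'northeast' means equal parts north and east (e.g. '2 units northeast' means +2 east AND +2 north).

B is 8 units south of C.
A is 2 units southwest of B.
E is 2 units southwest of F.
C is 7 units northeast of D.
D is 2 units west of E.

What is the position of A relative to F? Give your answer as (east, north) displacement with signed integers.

Place F at the origin (east=0, north=0).
  E is 2 units southwest of F: delta (east=-2, north=-2); E at (east=-2, north=-2).
  D is 2 units west of E: delta (east=-2, north=+0); D at (east=-4, north=-2).
  C is 7 units northeast of D: delta (east=+7, north=+7); C at (east=3, north=5).
  B is 8 units south of C: delta (east=+0, north=-8); B at (east=3, north=-3).
  A is 2 units southwest of B: delta (east=-2, north=-2); A at (east=1, north=-5).
Therefore A relative to F: (east=1, north=-5).

Answer: A is at (east=1, north=-5) relative to F.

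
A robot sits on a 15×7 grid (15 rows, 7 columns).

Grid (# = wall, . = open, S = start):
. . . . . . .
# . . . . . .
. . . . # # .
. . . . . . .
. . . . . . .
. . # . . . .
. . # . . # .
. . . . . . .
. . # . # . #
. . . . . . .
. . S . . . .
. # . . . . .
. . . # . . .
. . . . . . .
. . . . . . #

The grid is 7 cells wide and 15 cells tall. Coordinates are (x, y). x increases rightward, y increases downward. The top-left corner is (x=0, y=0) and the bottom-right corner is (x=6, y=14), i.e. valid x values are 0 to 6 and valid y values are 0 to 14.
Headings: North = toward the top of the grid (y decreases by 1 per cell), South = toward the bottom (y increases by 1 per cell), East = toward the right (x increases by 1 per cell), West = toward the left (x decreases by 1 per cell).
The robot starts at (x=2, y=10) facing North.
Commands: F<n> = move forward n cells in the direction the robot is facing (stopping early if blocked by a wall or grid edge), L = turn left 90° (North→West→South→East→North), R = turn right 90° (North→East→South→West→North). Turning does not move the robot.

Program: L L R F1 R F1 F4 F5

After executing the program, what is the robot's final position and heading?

Answer: Final position: (x=1, y=0), facing North

Derivation:
Start: (x=2, y=10), facing North
  L: turn left, now facing West
  L: turn left, now facing South
  R: turn right, now facing West
  F1: move forward 1, now at (x=1, y=10)
  R: turn right, now facing North
  F1: move forward 1, now at (x=1, y=9)
  F4: move forward 4, now at (x=1, y=5)
  F5: move forward 5, now at (x=1, y=0)
Final: (x=1, y=0), facing North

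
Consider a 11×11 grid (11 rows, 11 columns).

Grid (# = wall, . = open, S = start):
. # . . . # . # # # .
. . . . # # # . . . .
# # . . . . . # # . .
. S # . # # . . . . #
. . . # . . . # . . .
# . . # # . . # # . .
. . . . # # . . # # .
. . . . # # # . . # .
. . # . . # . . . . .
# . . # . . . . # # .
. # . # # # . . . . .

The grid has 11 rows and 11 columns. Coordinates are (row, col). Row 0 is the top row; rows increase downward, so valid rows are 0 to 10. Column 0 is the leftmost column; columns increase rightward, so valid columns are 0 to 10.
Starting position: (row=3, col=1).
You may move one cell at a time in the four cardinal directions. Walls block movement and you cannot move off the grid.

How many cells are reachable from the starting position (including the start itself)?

BFS flood-fill from (row=3, col=1):
  Distance 0: (row=3, col=1)
  Distance 1: (row=3, col=0), (row=4, col=1)
  Distance 2: (row=4, col=0), (row=4, col=2), (row=5, col=1)
  Distance 3: (row=5, col=2), (row=6, col=1)
  Distance 4: (row=6, col=0), (row=6, col=2), (row=7, col=1)
  Distance 5: (row=6, col=3), (row=7, col=0), (row=7, col=2), (row=8, col=1)
  Distance 6: (row=7, col=3), (row=8, col=0), (row=9, col=1)
  Distance 7: (row=8, col=3), (row=9, col=2)
  Distance 8: (row=8, col=4), (row=10, col=2)
  Distance 9: (row=9, col=4)
  Distance 10: (row=9, col=5)
  Distance 11: (row=9, col=6)
  Distance 12: (row=8, col=6), (row=9, col=7), (row=10, col=6)
  Distance 13: (row=8, col=7), (row=10, col=7)
  Distance 14: (row=7, col=7), (row=8, col=8), (row=10, col=8)
  Distance 15: (row=6, col=7), (row=7, col=8), (row=8, col=9), (row=10, col=9)
  Distance 16: (row=6, col=6), (row=8, col=10), (row=10, col=10)
  Distance 17: (row=5, col=6), (row=7, col=10), (row=9, col=10)
  Distance 18: (row=4, col=6), (row=5, col=5), (row=6, col=10)
  Distance 19: (row=3, col=6), (row=4, col=5), (row=5, col=10)
  Distance 20: (row=2, col=6), (row=3, col=7), (row=4, col=4), (row=4, col=10), (row=5, col=9)
  Distance 21: (row=2, col=5), (row=3, col=8), (row=4, col=9)
  Distance 22: (row=2, col=4), (row=3, col=9), (row=4, col=8)
  Distance 23: (row=2, col=3), (row=2, col=9)
  Distance 24: (row=1, col=3), (row=1, col=9), (row=2, col=2), (row=2, col=10), (row=3, col=3)
  Distance 25: (row=0, col=3), (row=1, col=2), (row=1, col=8), (row=1, col=10)
  Distance 26: (row=0, col=2), (row=0, col=4), (row=0, col=10), (row=1, col=1), (row=1, col=7)
  Distance 27: (row=1, col=0)
  Distance 28: (row=0, col=0)
Total reachable: 78 (grid has 80 open cells total)

Answer: Reachable cells: 78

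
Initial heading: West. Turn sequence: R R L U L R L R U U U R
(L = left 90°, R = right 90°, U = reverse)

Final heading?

Answer: Final heading: East

Derivation:
Start: West
  R (right (90° clockwise)) -> North
  R (right (90° clockwise)) -> East
  L (left (90° counter-clockwise)) -> North
  U (U-turn (180°)) -> South
  L (left (90° counter-clockwise)) -> East
  R (right (90° clockwise)) -> South
  L (left (90° counter-clockwise)) -> East
  R (right (90° clockwise)) -> South
  U (U-turn (180°)) -> North
  U (U-turn (180°)) -> South
  U (U-turn (180°)) -> North
  R (right (90° clockwise)) -> East
Final: East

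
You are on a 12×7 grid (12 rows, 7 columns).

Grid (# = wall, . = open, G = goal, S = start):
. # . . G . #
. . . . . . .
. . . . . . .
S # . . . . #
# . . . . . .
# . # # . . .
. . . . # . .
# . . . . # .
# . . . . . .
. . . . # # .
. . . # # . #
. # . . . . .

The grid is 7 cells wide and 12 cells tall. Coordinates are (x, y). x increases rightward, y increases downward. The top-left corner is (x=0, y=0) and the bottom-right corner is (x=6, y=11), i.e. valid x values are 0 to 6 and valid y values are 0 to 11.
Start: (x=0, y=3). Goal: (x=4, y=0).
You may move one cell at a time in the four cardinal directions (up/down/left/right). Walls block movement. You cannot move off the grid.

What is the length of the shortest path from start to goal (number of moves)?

BFS from (x=0, y=3) until reaching (x=4, y=0):
  Distance 0: (x=0, y=3)
  Distance 1: (x=0, y=2)
  Distance 2: (x=0, y=1), (x=1, y=2)
  Distance 3: (x=0, y=0), (x=1, y=1), (x=2, y=2)
  Distance 4: (x=2, y=1), (x=3, y=2), (x=2, y=3)
  Distance 5: (x=2, y=0), (x=3, y=1), (x=4, y=2), (x=3, y=3), (x=2, y=4)
  Distance 6: (x=3, y=0), (x=4, y=1), (x=5, y=2), (x=4, y=3), (x=1, y=4), (x=3, y=4)
  Distance 7: (x=4, y=0), (x=5, y=1), (x=6, y=2), (x=5, y=3), (x=4, y=4), (x=1, y=5)  <- goal reached here
One shortest path (7 moves): (x=0, y=3) -> (x=0, y=2) -> (x=1, y=2) -> (x=2, y=2) -> (x=3, y=2) -> (x=4, y=2) -> (x=4, y=1) -> (x=4, y=0)

Answer: Shortest path length: 7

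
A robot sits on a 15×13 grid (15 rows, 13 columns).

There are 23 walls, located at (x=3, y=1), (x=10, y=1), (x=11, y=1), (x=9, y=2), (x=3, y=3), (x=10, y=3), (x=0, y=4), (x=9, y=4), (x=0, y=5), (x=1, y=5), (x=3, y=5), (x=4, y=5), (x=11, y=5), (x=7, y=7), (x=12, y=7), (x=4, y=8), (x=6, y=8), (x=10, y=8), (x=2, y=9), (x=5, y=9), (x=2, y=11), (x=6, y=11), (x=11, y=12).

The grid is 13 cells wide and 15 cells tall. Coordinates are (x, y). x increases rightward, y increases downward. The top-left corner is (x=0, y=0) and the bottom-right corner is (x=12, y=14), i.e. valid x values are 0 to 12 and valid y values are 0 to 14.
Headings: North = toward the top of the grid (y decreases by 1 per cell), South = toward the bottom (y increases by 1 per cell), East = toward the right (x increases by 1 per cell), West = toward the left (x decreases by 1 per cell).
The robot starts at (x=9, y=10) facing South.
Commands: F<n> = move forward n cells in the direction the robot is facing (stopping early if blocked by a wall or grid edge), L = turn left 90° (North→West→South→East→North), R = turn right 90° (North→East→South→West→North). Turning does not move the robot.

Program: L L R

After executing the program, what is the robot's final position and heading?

Answer: Final position: (x=9, y=10), facing East

Derivation:
Start: (x=9, y=10), facing South
  L: turn left, now facing East
  L: turn left, now facing North
  R: turn right, now facing East
Final: (x=9, y=10), facing East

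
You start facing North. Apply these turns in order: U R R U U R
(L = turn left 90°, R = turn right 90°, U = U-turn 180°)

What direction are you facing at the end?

Answer: Final heading: East

Derivation:
Start: North
  U (U-turn (180°)) -> South
  R (right (90° clockwise)) -> West
  R (right (90° clockwise)) -> North
  U (U-turn (180°)) -> South
  U (U-turn (180°)) -> North
  R (right (90° clockwise)) -> East
Final: East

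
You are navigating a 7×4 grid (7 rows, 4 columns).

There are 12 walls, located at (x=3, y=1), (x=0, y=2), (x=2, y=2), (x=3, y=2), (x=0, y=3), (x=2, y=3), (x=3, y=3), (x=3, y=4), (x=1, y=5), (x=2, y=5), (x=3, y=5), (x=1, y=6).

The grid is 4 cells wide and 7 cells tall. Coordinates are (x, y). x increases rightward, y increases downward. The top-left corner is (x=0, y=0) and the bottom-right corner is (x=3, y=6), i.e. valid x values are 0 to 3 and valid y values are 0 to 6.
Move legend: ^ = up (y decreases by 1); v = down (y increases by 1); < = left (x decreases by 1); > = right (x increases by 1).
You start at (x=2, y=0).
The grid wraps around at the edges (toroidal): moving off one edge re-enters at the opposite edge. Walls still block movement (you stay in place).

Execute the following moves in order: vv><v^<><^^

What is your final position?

Answer: Final position: (x=0, y=6)

Derivation:
Start: (x=2, y=0)
  v (down): (x=2, y=0) -> (x=2, y=1)
  v (down): blocked, stay at (x=2, y=1)
  > (right): blocked, stay at (x=2, y=1)
  < (left): (x=2, y=1) -> (x=1, y=1)
  v (down): (x=1, y=1) -> (x=1, y=2)
  ^ (up): (x=1, y=2) -> (x=1, y=1)
  < (left): (x=1, y=1) -> (x=0, y=1)
  > (right): (x=0, y=1) -> (x=1, y=1)
  < (left): (x=1, y=1) -> (x=0, y=1)
  ^ (up): (x=0, y=1) -> (x=0, y=0)
  ^ (up): (x=0, y=0) -> (x=0, y=6)
Final: (x=0, y=6)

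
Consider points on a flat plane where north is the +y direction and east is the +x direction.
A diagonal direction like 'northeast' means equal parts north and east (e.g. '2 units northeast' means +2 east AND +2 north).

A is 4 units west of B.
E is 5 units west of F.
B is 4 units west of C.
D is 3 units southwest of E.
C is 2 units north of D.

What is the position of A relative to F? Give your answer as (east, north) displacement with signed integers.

Place F at the origin (east=0, north=0).
  E is 5 units west of F: delta (east=-5, north=+0); E at (east=-5, north=0).
  D is 3 units southwest of E: delta (east=-3, north=-3); D at (east=-8, north=-3).
  C is 2 units north of D: delta (east=+0, north=+2); C at (east=-8, north=-1).
  B is 4 units west of C: delta (east=-4, north=+0); B at (east=-12, north=-1).
  A is 4 units west of B: delta (east=-4, north=+0); A at (east=-16, north=-1).
Therefore A relative to F: (east=-16, north=-1).

Answer: A is at (east=-16, north=-1) relative to F.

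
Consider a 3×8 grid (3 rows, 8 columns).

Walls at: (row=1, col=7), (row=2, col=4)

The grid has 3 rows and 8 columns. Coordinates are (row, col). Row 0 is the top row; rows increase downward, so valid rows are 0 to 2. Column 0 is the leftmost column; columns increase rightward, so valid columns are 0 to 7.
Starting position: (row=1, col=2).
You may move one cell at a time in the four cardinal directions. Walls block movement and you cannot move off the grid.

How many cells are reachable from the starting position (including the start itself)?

BFS flood-fill from (row=1, col=2):
  Distance 0: (row=1, col=2)
  Distance 1: (row=0, col=2), (row=1, col=1), (row=1, col=3), (row=2, col=2)
  Distance 2: (row=0, col=1), (row=0, col=3), (row=1, col=0), (row=1, col=4), (row=2, col=1), (row=2, col=3)
  Distance 3: (row=0, col=0), (row=0, col=4), (row=1, col=5), (row=2, col=0)
  Distance 4: (row=0, col=5), (row=1, col=6), (row=2, col=5)
  Distance 5: (row=0, col=6), (row=2, col=6)
  Distance 6: (row=0, col=7), (row=2, col=7)
Total reachable: 22 (grid has 22 open cells total)

Answer: Reachable cells: 22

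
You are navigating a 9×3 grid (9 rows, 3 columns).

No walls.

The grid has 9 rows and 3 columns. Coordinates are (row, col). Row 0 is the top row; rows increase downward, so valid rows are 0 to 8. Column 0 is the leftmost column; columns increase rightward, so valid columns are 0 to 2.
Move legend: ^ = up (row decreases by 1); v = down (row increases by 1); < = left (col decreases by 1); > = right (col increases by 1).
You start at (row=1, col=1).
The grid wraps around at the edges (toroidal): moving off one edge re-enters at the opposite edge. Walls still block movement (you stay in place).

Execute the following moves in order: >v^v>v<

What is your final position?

Answer: Final position: (row=3, col=2)

Derivation:
Start: (row=1, col=1)
  > (right): (row=1, col=1) -> (row=1, col=2)
  v (down): (row=1, col=2) -> (row=2, col=2)
  ^ (up): (row=2, col=2) -> (row=1, col=2)
  v (down): (row=1, col=2) -> (row=2, col=2)
  > (right): (row=2, col=2) -> (row=2, col=0)
  v (down): (row=2, col=0) -> (row=3, col=0)
  < (left): (row=3, col=0) -> (row=3, col=2)
Final: (row=3, col=2)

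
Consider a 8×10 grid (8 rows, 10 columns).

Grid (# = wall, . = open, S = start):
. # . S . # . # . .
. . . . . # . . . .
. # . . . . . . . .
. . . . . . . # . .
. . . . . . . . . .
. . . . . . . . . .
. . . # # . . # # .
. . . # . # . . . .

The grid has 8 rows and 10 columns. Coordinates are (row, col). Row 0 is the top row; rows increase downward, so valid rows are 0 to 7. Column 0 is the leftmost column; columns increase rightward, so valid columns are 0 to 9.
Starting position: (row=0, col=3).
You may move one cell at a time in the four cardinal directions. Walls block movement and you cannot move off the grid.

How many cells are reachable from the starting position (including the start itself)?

BFS flood-fill from (row=0, col=3):
  Distance 0: (row=0, col=3)
  Distance 1: (row=0, col=2), (row=0, col=4), (row=1, col=3)
  Distance 2: (row=1, col=2), (row=1, col=4), (row=2, col=3)
  Distance 3: (row=1, col=1), (row=2, col=2), (row=2, col=4), (row=3, col=3)
  Distance 4: (row=1, col=0), (row=2, col=5), (row=3, col=2), (row=3, col=4), (row=4, col=3)
  Distance 5: (row=0, col=0), (row=2, col=0), (row=2, col=6), (row=3, col=1), (row=3, col=5), (row=4, col=2), (row=4, col=4), (row=5, col=3)
  Distance 6: (row=1, col=6), (row=2, col=7), (row=3, col=0), (row=3, col=6), (row=4, col=1), (row=4, col=5), (row=5, col=2), (row=5, col=4)
  Distance 7: (row=0, col=6), (row=1, col=7), (row=2, col=8), (row=4, col=0), (row=4, col=6), (row=5, col=1), (row=5, col=5), (row=6, col=2)
  Distance 8: (row=1, col=8), (row=2, col=9), (row=3, col=8), (row=4, col=7), (row=5, col=0), (row=5, col=6), (row=6, col=1), (row=6, col=5), (row=7, col=2)
  Distance 9: (row=0, col=8), (row=1, col=9), (row=3, col=9), (row=4, col=8), (row=5, col=7), (row=6, col=0), (row=6, col=6), (row=7, col=1)
  Distance 10: (row=0, col=9), (row=4, col=9), (row=5, col=8), (row=7, col=0), (row=7, col=6)
  Distance 11: (row=5, col=9), (row=7, col=7)
  Distance 12: (row=6, col=9), (row=7, col=8)
  Distance 13: (row=7, col=9)
Total reachable: 67 (grid has 68 open cells total)

Answer: Reachable cells: 67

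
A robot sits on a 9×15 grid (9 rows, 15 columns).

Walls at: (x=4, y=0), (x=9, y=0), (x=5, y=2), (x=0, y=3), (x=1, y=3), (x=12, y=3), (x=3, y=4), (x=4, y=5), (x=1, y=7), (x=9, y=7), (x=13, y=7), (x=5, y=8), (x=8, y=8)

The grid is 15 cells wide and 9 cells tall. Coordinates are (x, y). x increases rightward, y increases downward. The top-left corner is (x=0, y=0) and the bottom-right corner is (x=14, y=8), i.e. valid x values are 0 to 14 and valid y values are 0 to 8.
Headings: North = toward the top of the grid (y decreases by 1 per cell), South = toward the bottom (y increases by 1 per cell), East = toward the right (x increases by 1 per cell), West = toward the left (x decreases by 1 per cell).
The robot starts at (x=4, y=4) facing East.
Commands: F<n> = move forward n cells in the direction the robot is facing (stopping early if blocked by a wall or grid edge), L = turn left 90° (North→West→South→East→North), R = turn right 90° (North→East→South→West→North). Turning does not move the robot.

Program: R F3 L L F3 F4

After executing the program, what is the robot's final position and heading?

Start: (x=4, y=4), facing East
  R: turn right, now facing South
  F3: move forward 0/3 (blocked), now at (x=4, y=4)
  L: turn left, now facing East
  L: turn left, now facing North
  F3: move forward 3, now at (x=4, y=1)
  F4: move forward 0/4 (blocked), now at (x=4, y=1)
Final: (x=4, y=1), facing North

Answer: Final position: (x=4, y=1), facing North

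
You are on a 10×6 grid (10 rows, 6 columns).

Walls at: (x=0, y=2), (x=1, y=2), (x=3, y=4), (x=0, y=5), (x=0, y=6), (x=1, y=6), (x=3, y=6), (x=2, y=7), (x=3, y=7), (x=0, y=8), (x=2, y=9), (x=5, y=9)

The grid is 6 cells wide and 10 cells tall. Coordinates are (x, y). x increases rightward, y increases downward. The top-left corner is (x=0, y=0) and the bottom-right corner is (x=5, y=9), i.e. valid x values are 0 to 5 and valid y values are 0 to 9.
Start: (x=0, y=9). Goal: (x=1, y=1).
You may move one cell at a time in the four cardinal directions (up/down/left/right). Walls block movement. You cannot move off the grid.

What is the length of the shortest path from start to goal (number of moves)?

Answer: Shortest path length: 15

Derivation:
BFS from (x=0, y=9) until reaching (x=1, y=1):
  Distance 0: (x=0, y=9)
  Distance 1: (x=1, y=9)
  Distance 2: (x=1, y=8)
  Distance 3: (x=1, y=7), (x=2, y=8)
  Distance 4: (x=0, y=7), (x=3, y=8)
  Distance 5: (x=4, y=8), (x=3, y=9)
  Distance 6: (x=4, y=7), (x=5, y=8), (x=4, y=9)
  Distance 7: (x=4, y=6), (x=5, y=7)
  Distance 8: (x=4, y=5), (x=5, y=6)
  Distance 9: (x=4, y=4), (x=3, y=5), (x=5, y=5)
  Distance 10: (x=4, y=3), (x=5, y=4), (x=2, y=5)
  Distance 11: (x=4, y=2), (x=3, y=3), (x=5, y=3), (x=2, y=4), (x=1, y=5), (x=2, y=6)
  Distance 12: (x=4, y=1), (x=3, y=2), (x=5, y=2), (x=2, y=3), (x=1, y=4)
  Distance 13: (x=4, y=0), (x=3, y=1), (x=5, y=1), (x=2, y=2), (x=1, y=3), (x=0, y=4)
  Distance 14: (x=3, y=0), (x=5, y=0), (x=2, y=1), (x=0, y=3)
  Distance 15: (x=2, y=0), (x=1, y=1)  <- goal reached here
One shortest path (15 moves): (x=0, y=9) -> (x=1, y=9) -> (x=1, y=8) -> (x=2, y=8) -> (x=3, y=8) -> (x=4, y=8) -> (x=4, y=7) -> (x=4, y=6) -> (x=4, y=5) -> (x=3, y=5) -> (x=2, y=5) -> (x=2, y=4) -> (x=2, y=3) -> (x=2, y=2) -> (x=2, y=1) -> (x=1, y=1)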